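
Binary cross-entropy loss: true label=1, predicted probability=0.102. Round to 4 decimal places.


For y=1: Loss = -log(p)
= -log(0.102)
= -(-2.2828)
= 2.2828

2.2828


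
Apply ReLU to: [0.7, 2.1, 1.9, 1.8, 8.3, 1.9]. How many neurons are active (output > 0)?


ReLU(x) = max(0, x) for each element:
ReLU(0.7) = 0.7
ReLU(2.1) = 2.1
ReLU(1.9) = 1.9
ReLU(1.8) = 1.8
ReLU(8.3) = 8.3
ReLU(1.9) = 1.9
Active neurons (>0): 6

6


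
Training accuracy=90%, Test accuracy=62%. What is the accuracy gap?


Gap = train_accuracy - test_accuracy
= 90 - 62
= 28%
This large gap strongly indicates overfitting.

28


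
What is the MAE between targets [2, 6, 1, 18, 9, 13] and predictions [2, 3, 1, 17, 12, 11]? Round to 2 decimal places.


Absolute errors: [0, 3, 0, 1, 3, 2]
Sum of absolute errors = 9
MAE = 9 / 6 = 1.50

1.50


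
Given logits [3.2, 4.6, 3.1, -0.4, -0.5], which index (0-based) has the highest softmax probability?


Softmax is a monotonic transformation, so it preserves the argmax.
We need to find the index of the maximum logit.
Index 0: 3.2
Index 1: 4.6
Index 2: 3.1
Index 3: -0.4
Index 4: -0.5
Maximum logit = 4.6 at index 1

1


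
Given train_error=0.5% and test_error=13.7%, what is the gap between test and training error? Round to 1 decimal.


Generalization gap = test_error - train_error
= 13.7 - 0.5
= 13.2%
A large gap suggests overfitting.

13.2


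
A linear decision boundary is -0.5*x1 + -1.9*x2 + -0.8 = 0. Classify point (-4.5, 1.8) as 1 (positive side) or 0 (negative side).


Compute -0.5 * -4.5 + -1.9 * 1.8 + -0.8
= 2.25 + -3.42 + -0.8
= -1.97
Since -1.97 < 0, the point is on the negative side.

0


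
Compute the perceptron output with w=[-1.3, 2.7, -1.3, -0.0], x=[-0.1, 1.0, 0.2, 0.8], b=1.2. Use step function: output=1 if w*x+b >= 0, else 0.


z = w . x + b
= -1.3*-0.1 + 2.7*1.0 + -1.3*0.2 + -0.0*0.8 + 1.2
= 0.13 + 2.7 + -0.26 + -0.0 + 1.2
= 2.57 + 1.2
= 3.77
Since z = 3.77 >= 0, output = 1

1


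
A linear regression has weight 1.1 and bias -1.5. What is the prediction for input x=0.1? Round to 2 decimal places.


y = 1.1 * 0.1 + (-1.5)
= 0.11 + (-1.5)
= -1.39

-1.39


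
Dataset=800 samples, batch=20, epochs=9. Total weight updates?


Iterations per epoch = 800 / 20 = 40
Total updates = iterations_per_epoch * epochs
= 40 * 9
= 360

360


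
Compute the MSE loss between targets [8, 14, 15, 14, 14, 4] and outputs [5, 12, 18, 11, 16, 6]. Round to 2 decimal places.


Differences: [3, 2, -3, 3, -2, -2]
Squared errors: [9, 4, 9, 9, 4, 4]
Sum of squared errors = 39
MSE = 39 / 6 = 6.50

6.50


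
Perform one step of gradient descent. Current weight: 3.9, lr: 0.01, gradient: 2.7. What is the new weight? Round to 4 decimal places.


w_new = w_old - lr * gradient
= 3.9 - 0.01 * 2.7
= 3.9 - (0.027)
= 3.8730

3.8730


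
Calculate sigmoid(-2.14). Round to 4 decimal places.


sigmoid(z) = 1 / (1 + exp(-z))
exp(-(-2.14)) = exp(2.14) = 8.4994
1 + 8.4994 = 9.4994
1 / 9.4994 = 0.1053

0.1053


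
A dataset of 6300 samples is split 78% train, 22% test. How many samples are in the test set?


Train samples = 6300 * 78% = 4914
Test samples = 6300 - 4914
= 1386

1386


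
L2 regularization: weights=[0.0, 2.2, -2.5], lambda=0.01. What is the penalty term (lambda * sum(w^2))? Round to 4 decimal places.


Squaring each weight:
0.0^2 = 0.0
2.2^2 = 4.84
(-2.5)^2 = 6.25
Sum of squares = 11.09
Penalty = 0.01 * 11.09 = 0.1109

0.1109


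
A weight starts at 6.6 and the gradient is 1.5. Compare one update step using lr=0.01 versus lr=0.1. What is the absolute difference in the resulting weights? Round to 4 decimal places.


With lr=0.01: w_new = 6.6 - 0.01 * 1.5 = 6.585
With lr=0.1: w_new = 6.6 - 0.1 * 1.5 = 6.45
Absolute difference = |6.585 - 6.45|
= 0.1350

0.1350


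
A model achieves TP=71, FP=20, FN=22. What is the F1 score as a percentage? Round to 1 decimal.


Precision = TP / (TP + FP) = 71 / 91 = 0.7802
Recall = TP / (TP + FN) = 71 / 93 = 0.7634
F1 = 2 * P * R / (P + R)
= 2 * 0.7802 * 0.7634 / (0.7802 + 0.7634)
= 1.1913 / 1.5437
= 0.7717
As percentage: 77.2%

77.2


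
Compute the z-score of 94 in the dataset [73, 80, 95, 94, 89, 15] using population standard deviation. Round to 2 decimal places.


Mean = (73 + 80 + 95 + 94 + 89 + 15) / 6 = 74.3333
Variance = sum((x_i - mean)^2) / n = 763.8889
Std = sqrt(763.8889) = 27.6385
Z = (x - mean) / std
= (94 - 74.3333) / 27.6385
= 19.6667 / 27.6385
= 0.71

0.71


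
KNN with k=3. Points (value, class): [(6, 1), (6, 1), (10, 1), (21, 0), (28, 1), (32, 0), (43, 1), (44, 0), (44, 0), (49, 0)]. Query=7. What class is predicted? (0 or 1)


Distances from query 7:
Point 6 (class 1): distance = 1
Point 6 (class 1): distance = 1
Point 10 (class 1): distance = 3
K=3 nearest neighbors: classes = [1, 1, 1]
Votes for class 1: 3 / 3
Majority vote => class 1

1


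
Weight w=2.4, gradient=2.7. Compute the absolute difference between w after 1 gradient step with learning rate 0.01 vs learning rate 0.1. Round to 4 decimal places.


With lr=0.01: w_new = 2.4 - 0.01 * 2.7 = 2.373
With lr=0.1: w_new = 2.4 - 0.1 * 2.7 = 2.13
Absolute difference = |2.373 - 2.13|
= 0.2430

0.2430


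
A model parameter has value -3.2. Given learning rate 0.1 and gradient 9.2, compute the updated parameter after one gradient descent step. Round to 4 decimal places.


w_new = w_old - lr * gradient
= -3.2 - 0.1 * 9.2
= -3.2 - (0.92)
= -4.1200

-4.1200


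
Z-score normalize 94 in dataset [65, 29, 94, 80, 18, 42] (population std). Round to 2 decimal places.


Mean = (65 + 29 + 94 + 80 + 18 + 42) / 6 = 54.6667
Variance = sum((x_i - mean)^2) / n = 743.2222
Std = sqrt(743.2222) = 27.2621
Z = (x - mean) / std
= (94 - 54.6667) / 27.2621
= 39.3333 / 27.2621
= 1.44

1.44


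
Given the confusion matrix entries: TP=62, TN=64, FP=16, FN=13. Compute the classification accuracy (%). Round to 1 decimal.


Accuracy = (TP + TN) / (TP + TN + FP + FN) * 100
= (62 + 64) / (62 + 64 + 16 + 13)
= 126 / 155
= 0.8129
= 81.3%

81.3


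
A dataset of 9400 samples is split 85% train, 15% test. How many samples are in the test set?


Train samples = 9400 * 85% = 7990
Test samples = 9400 - 7990
= 1410

1410


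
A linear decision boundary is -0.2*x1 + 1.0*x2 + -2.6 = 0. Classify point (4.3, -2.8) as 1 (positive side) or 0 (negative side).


Compute -0.2 * 4.3 + 1.0 * -2.8 + -2.6
= -0.86 + -2.8 + -2.6
= -6.26
Since -6.26 < 0, the point is on the negative side.

0


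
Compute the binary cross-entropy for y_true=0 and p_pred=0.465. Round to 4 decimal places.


For y=0: Loss = -log(1-p)
= -log(1 - 0.465)
= -log(0.535)
= -(-0.6255)
= 0.6255

0.6255


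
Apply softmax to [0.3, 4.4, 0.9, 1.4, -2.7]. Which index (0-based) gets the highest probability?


Softmax is a monotonic transformation, so it preserves the argmax.
We need to find the index of the maximum logit.
Index 0: 0.3
Index 1: 4.4
Index 2: 0.9
Index 3: 1.4
Index 4: -2.7
Maximum logit = 4.4 at index 1

1


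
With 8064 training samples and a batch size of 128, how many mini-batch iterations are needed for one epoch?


Iterations per epoch = dataset_size / batch_size
= 8064 / 128
= 63

63


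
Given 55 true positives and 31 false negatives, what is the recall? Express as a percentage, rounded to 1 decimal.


Recall = TP / (TP + FN) * 100
= 55 / (55 + 31)
= 55 / 86
= 0.6395
= 64.0%

64.0


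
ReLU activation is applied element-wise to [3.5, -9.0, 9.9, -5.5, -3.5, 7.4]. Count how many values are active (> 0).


ReLU(x) = max(0, x) for each element:
ReLU(3.5) = 3.5
ReLU(-9.0) = 0
ReLU(9.9) = 9.9
ReLU(-5.5) = 0
ReLU(-3.5) = 0
ReLU(7.4) = 7.4
Active neurons (>0): 3

3


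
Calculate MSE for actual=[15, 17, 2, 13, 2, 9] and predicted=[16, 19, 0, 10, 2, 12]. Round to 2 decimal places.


Differences: [-1, -2, 2, 3, 0, -3]
Squared errors: [1, 4, 4, 9, 0, 9]
Sum of squared errors = 27
MSE = 27 / 6 = 4.50

4.50


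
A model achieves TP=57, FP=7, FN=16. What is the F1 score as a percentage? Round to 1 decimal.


Precision = TP / (TP + FP) = 57 / 64 = 0.8906
Recall = TP / (TP + FN) = 57 / 73 = 0.7808
F1 = 2 * P * R / (P + R)
= 2 * 0.8906 * 0.7808 / (0.8906 + 0.7808)
= 1.3908 / 1.6714
= 0.8321
As percentage: 83.2%

83.2


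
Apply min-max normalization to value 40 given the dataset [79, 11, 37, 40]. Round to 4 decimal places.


Min = 11, Max = 79
Range = 79 - 11 = 68
Scaled = (x - min) / (max - min)
= (40 - 11) / 68
= 29 / 68
= 0.4265

0.4265


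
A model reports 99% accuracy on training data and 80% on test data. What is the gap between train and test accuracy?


Gap = train_accuracy - test_accuracy
= 99 - 80
= 19%
This gap suggests the model is overfitting.

19


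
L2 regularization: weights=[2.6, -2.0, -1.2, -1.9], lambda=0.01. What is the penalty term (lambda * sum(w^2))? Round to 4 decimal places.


Squaring each weight:
2.6^2 = 6.76
(-2.0)^2 = 4.0
(-1.2)^2 = 1.44
(-1.9)^2 = 3.61
Sum of squares = 15.81
Penalty = 0.01 * 15.81 = 0.1581

0.1581


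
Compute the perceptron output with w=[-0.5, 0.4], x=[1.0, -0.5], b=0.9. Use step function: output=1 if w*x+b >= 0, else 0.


z = w . x + b
= -0.5*1.0 + 0.4*-0.5 + 0.9
= -0.5 + -0.2 + 0.9
= -0.7 + 0.9
= 0.2
Since z = 0.2 >= 0, output = 1

1


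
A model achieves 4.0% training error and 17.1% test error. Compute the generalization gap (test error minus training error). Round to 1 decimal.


Generalization gap = test_error - train_error
= 17.1 - 4.0
= 13.1%
A large gap suggests overfitting.

13.1


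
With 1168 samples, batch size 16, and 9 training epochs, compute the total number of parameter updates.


Iterations per epoch = 1168 / 16 = 73
Total updates = iterations_per_epoch * epochs
= 73 * 9
= 657

657


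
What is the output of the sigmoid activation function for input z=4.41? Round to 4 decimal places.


sigmoid(z) = 1 / (1 + exp(-z))
exp(-(4.41)) = exp(-4.41) = 0.0122
1 + 0.0122 = 1.0122
1 / 1.0122 = 0.9880

0.9880


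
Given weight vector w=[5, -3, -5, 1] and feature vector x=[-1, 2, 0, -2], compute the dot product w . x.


Element-wise products:
5 * -1 = -5
-3 * 2 = -6
-5 * 0 = 0
1 * -2 = -2
Sum = -5 + -6 + 0 + -2
= -13

-13


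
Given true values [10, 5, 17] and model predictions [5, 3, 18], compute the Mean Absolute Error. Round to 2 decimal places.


Absolute errors: [5, 2, 1]
Sum of absolute errors = 8
MAE = 8 / 3 = 2.67

2.67


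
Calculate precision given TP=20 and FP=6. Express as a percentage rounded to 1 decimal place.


Precision = TP / (TP + FP) * 100
= 20 / (20 + 6)
= 20 / 26
= 0.7692
= 76.9%

76.9


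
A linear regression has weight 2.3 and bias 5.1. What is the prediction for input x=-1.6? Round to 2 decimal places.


y = 2.3 * -1.6 + (5.1)
= -3.68 + (5.1)
= 1.42

1.42


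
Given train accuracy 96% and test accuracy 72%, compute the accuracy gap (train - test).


Gap = train_accuracy - test_accuracy
= 96 - 72
= 24%
This large gap strongly indicates overfitting.

24


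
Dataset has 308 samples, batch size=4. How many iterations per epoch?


Iterations per epoch = dataset_size / batch_size
= 308 / 4
= 77

77


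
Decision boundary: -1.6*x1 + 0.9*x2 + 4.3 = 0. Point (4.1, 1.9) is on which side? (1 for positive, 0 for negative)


Compute -1.6 * 4.1 + 0.9 * 1.9 + 4.3
= -6.56 + 1.71 + 4.3
= -0.55
Since -0.55 < 0, the point is on the negative side.

0


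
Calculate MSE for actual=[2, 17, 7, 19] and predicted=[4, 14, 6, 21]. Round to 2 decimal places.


Differences: [-2, 3, 1, -2]
Squared errors: [4, 9, 1, 4]
Sum of squared errors = 18
MSE = 18 / 4 = 4.50

4.50


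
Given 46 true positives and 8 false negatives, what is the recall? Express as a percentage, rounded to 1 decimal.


Recall = TP / (TP + FN) * 100
= 46 / (46 + 8)
= 46 / 54
= 0.8519
= 85.2%

85.2


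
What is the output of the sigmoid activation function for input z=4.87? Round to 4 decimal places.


sigmoid(z) = 1 / (1 + exp(-z))
exp(-(4.87)) = exp(-4.87) = 0.0077
1 + 0.0077 = 1.0077
1 / 1.0077 = 0.9924

0.9924


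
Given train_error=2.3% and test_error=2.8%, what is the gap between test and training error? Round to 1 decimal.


Generalization gap = test_error - train_error
= 2.8 - 2.3
= 0.5%
A small gap suggests good generalization.

0.5


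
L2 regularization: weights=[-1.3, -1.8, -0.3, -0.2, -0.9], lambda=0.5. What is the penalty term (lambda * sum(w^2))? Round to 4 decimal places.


Squaring each weight:
(-1.3)^2 = 1.69
(-1.8)^2 = 3.24
(-0.3)^2 = 0.09
(-0.2)^2 = 0.04
(-0.9)^2 = 0.81
Sum of squares = 5.87
Penalty = 0.5 * 5.87 = 2.9350

2.9350


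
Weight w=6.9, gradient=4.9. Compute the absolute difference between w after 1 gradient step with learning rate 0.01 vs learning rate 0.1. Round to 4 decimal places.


With lr=0.01: w_new = 6.9 - 0.01 * 4.9 = 6.851
With lr=0.1: w_new = 6.9 - 0.1 * 4.9 = 6.41
Absolute difference = |6.851 - 6.41|
= 0.4410

0.4410


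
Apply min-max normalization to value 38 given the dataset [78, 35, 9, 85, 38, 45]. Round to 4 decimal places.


Min = 9, Max = 85
Range = 85 - 9 = 76
Scaled = (x - min) / (max - min)
= (38 - 9) / 76
= 29 / 76
= 0.3816

0.3816


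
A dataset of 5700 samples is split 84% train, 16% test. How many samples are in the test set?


Train samples = 5700 * 84% = 4788
Test samples = 5700 - 4788
= 912

912


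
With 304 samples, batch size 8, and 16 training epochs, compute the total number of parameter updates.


Iterations per epoch = 304 / 8 = 38
Total updates = iterations_per_epoch * epochs
= 38 * 16
= 608

608


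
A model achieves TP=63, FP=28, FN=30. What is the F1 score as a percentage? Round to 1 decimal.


Precision = TP / (TP + FP) = 63 / 91 = 0.6923
Recall = TP / (TP + FN) = 63 / 93 = 0.6774
F1 = 2 * P * R / (P + R)
= 2 * 0.6923 * 0.6774 / (0.6923 + 0.6774)
= 0.938 / 1.3697
= 0.6848
As percentage: 68.5%

68.5


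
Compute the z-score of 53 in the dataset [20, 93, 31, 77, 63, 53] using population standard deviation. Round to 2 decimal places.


Mean = (20 + 93 + 31 + 77 + 63 + 53) / 6 = 56.1667
Variance = sum((x_i - mean)^2) / n = 631.4722
Std = sqrt(631.4722) = 25.1291
Z = (x - mean) / std
= (53 - 56.1667) / 25.1291
= -3.1667 / 25.1291
= -0.13

-0.13


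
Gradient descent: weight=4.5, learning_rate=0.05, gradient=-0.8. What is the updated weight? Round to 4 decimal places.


w_new = w_old - lr * gradient
= 4.5 - 0.05 * -0.8
= 4.5 - (-0.04)
= 4.5400

4.5400


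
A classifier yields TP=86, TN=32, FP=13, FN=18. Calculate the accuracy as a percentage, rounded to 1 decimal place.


Accuracy = (TP + TN) / (TP + TN + FP + FN) * 100
= (86 + 32) / (86 + 32 + 13 + 18)
= 118 / 149
= 0.7919
= 79.2%

79.2


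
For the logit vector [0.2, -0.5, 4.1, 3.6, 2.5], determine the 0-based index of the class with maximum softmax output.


Softmax is a monotonic transformation, so it preserves the argmax.
We need to find the index of the maximum logit.
Index 0: 0.2
Index 1: -0.5
Index 2: 4.1
Index 3: 3.6
Index 4: 2.5
Maximum logit = 4.1 at index 2

2


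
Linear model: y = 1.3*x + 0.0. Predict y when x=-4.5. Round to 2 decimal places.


y = 1.3 * -4.5 + (0.0)
= -5.85 + (0.0)
= -5.85

-5.85


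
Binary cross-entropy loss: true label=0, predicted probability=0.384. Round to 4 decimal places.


For y=0: Loss = -log(1-p)
= -log(1 - 0.384)
= -log(0.616)
= -(-0.4845)
= 0.4845

0.4845


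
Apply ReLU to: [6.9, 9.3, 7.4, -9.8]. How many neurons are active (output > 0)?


ReLU(x) = max(0, x) for each element:
ReLU(6.9) = 6.9
ReLU(9.3) = 9.3
ReLU(7.4) = 7.4
ReLU(-9.8) = 0
Active neurons (>0): 3

3


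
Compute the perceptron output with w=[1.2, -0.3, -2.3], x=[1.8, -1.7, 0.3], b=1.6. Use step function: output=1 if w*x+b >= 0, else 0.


z = w . x + b
= 1.2*1.8 + -0.3*-1.7 + -2.3*0.3 + 1.6
= 2.16 + 0.51 + -0.69 + 1.6
= 1.98 + 1.6
= 3.58
Since z = 3.58 >= 0, output = 1

1


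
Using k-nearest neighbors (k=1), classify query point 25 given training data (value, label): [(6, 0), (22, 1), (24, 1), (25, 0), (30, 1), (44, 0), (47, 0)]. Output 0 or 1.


Distances from query 25:
Point 25 (class 0): distance = 0
K=1 nearest neighbors: classes = [0]
Votes for class 1: 0 / 1
Majority vote => class 0

0


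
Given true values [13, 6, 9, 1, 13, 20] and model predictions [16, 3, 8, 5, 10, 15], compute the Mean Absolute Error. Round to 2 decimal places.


Absolute errors: [3, 3, 1, 4, 3, 5]
Sum of absolute errors = 19
MAE = 19 / 6 = 3.17

3.17


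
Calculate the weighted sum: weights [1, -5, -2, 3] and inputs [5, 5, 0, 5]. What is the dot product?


Element-wise products:
1 * 5 = 5
-5 * 5 = -25
-2 * 0 = 0
3 * 5 = 15
Sum = 5 + -25 + 0 + 15
= -5

-5


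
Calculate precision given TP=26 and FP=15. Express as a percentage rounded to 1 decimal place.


Precision = TP / (TP + FP) * 100
= 26 / (26 + 15)
= 26 / 41
= 0.6341
= 63.4%

63.4


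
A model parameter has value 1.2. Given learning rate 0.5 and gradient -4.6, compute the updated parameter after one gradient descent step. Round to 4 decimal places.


w_new = w_old - lr * gradient
= 1.2 - 0.5 * -4.6
= 1.2 - (-2.3)
= 3.5000

3.5000


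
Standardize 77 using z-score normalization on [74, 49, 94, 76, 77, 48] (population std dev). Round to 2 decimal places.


Mean = (74 + 49 + 94 + 76 + 77 + 48) / 6 = 69.6667
Variance = sum((x_i - mean)^2) / n = 266.8889
Std = sqrt(266.8889) = 16.3367
Z = (x - mean) / std
= (77 - 69.6667) / 16.3367
= 7.3333 / 16.3367
= 0.45

0.45


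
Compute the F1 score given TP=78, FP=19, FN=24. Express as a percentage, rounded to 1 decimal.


Precision = TP / (TP + FP) = 78 / 97 = 0.8041
Recall = TP / (TP + FN) = 78 / 102 = 0.7647
F1 = 2 * P * R / (P + R)
= 2 * 0.8041 * 0.7647 / (0.8041 + 0.7647)
= 1.2298 / 1.5688
= 0.7839
As percentage: 78.4%

78.4


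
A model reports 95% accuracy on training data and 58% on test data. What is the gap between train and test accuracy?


Gap = train_accuracy - test_accuracy
= 95 - 58
= 37%
This large gap strongly indicates overfitting.

37


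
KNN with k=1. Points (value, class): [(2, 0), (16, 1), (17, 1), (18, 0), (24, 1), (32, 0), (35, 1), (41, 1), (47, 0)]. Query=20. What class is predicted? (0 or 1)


Distances from query 20:
Point 18 (class 0): distance = 2
K=1 nearest neighbors: classes = [0]
Votes for class 1: 0 / 1
Majority vote => class 0

0


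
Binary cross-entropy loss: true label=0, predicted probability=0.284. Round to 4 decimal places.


For y=0: Loss = -log(1-p)
= -log(1 - 0.284)
= -log(0.716)
= -(-0.3341)
= 0.3341

0.3341


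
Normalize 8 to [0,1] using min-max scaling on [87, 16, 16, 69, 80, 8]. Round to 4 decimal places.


Min = 8, Max = 87
Range = 87 - 8 = 79
Scaled = (x - min) / (max - min)
= (8 - 8) / 79
= 0 / 79
= 0.0000

0.0000


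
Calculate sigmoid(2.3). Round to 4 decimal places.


sigmoid(z) = 1 / (1 + exp(-z))
exp(-(2.3)) = exp(-2.3) = 0.1003
1 + 0.1003 = 1.1003
1 / 1.1003 = 0.9089

0.9089


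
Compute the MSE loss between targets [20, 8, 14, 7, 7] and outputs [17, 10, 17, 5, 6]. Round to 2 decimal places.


Differences: [3, -2, -3, 2, 1]
Squared errors: [9, 4, 9, 4, 1]
Sum of squared errors = 27
MSE = 27 / 5 = 5.40

5.40


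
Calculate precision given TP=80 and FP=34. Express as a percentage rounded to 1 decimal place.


Precision = TP / (TP + FP) * 100
= 80 / (80 + 34)
= 80 / 114
= 0.7018
= 70.2%

70.2


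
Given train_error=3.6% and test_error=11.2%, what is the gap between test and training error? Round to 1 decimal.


Generalization gap = test_error - train_error
= 11.2 - 3.6
= 7.6%
A moderate gap.

7.6


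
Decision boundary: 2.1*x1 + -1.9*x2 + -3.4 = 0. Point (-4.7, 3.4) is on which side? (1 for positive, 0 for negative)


Compute 2.1 * -4.7 + -1.9 * 3.4 + -3.4
= -9.87 + -6.46 + -3.4
= -19.73
Since -19.73 < 0, the point is on the negative side.

0


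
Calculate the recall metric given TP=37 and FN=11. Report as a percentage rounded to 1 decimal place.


Recall = TP / (TP + FN) * 100
= 37 / (37 + 11)
= 37 / 48
= 0.7708
= 77.1%

77.1


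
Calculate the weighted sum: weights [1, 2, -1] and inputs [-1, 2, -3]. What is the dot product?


Element-wise products:
1 * -1 = -1
2 * 2 = 4
-1 * -3 = 3
Sum = -1 + 4 + 3
= 6

6


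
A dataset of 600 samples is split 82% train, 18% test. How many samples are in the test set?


Train samples = 600 * 82% = 492
Test samples = 600 - 492
= 108

108


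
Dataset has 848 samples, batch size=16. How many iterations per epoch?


Iterations per epoch = dataset_size / batch_size
= 848 / 16
= 53

53


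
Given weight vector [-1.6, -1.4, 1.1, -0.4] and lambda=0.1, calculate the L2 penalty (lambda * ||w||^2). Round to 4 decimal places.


Squaring each weight:
(-1.6)^2 = 2.56
(-1.4)^2 = 1.96
1.1^2 = 1.21
(-0.4)^2 = 0.16
Sum of squares = 5.89
Penalty = 0.1 * 5.89 = 0.5890

0.5890


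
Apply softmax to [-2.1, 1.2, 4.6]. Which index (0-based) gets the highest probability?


Softmax is a monotonic transformation, so it preserves the argmax.
We need to find the index of the maximum logit.
Index 0: -2.1
Index 1: 1.2
Index 2: 4.6
Maximum logit = 4.6 at index 2

2


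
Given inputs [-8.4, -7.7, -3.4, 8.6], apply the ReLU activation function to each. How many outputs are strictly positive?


ReLU(x) = max(0, x) for each element:
ReLU(-8.4) = 0
ReLU(-7.7) = 0
ReLU(-3.4) = 0
ReLU(8.6) = 8.6
Active neurons (>0): 1

1


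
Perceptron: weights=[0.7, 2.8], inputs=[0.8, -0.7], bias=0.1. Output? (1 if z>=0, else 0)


z = w . x + b
= 0.7*0.8 + 2.8*-0.7 + 0.1
= 0.56 + -1.96 + 0.1
= -1.4 + 0.1
= -1.3
Since z = -1.3 < 0, output = 0

0


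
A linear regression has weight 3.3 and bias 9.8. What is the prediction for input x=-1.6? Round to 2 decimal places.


y = 3.3 * -1.6 + (9.8)
= -5.28 + (9.8)
= 4.52

4.52


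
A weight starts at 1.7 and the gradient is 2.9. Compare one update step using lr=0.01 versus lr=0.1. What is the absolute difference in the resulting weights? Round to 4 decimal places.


With lr=0.01: w_new = 1.7 - 0.01 * 2.9 = 1.671
With lr=0.1: w_new = 1.7 - 0.1 * 2.9 = 1.41
Absolute difference = |1.671 - 1.41|
= 0.2610

0.2610


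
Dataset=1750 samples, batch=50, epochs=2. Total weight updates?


Iterations per epoch = 1750 / 50 = 35
Total updates = iterations_per_epoch * epochs
= 35 * 2
= 70

70


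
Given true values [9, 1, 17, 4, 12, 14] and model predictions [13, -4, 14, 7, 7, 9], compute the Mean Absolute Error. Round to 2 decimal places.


Absolute errors: [4, 5, 3, 3, 5, 5]
Sum of absolute errors = 25
MAE = 25 / 6 = 4.17

4.17


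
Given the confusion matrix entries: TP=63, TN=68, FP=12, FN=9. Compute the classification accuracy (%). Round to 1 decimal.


Accuracy = (TP + TN) / (TP + TN + FP + FN) * 100
= (63 + 68) / (63 + 68 + 12 + 9)
= 131 / 152
= 0.8618
= 86.2%

86.2


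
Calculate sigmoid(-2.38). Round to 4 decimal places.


sigmoid(z) = 1 / (1 + exp(-z))
exp(-(-2.38)) = exp(2.38) = 10.8049
1 + 10.8049 = 11.8049
1 / 11.8049 = 0.0847

0.0847


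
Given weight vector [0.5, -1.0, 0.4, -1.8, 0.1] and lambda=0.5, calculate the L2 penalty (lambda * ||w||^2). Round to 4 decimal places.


Squaring each weight:
0.5^2 = 0.25
(-1.0)^2 = 1.0
0.4^2 = 0.16
(-1.8)^2 = 3.24
0.1^2 = 0.01
Sum of squares = 4.66
Penalty = 0.5 * 4.66 = 2.3300

2.3300


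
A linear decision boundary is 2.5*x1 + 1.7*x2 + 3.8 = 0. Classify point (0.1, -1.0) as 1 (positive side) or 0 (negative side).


Compute 2.5 * 0.1 + 1.7 * -1.0 + 3.8
= 0.25 + -1.7 + 3.8
= 2.35
Since 2.35 >= 0, the point is on the positive side.

1


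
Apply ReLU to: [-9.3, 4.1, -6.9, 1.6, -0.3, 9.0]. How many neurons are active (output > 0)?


ReLU(x) = max(0, x) for each element:
ReLU(-9.3) = 0
ReLU(4.1) = 4.1
ReLU(-6.9) = 0
ReLU(1.6) = 1.6
ReLU(-0.3) = 0
ReLU(9.0) = 9.0
Active neurons (>0): 3

3


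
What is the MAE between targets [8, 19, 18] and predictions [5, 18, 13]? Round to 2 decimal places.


Absolute errors: [3, 1, 5]
Sum of absolute errors = 9
MAE = 9 / 3 = 3.00

3.00


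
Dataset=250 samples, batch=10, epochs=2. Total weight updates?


Iterations per epoch = 250 / 10 = 25
Total updates = iterations_per_epoch * epochs
= 25 * 2
= 50

50


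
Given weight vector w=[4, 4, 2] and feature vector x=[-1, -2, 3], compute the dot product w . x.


Element-wise products:
4 * -1 = -4
4 * -2 = -8
2 * 3 = 6
Sum = -4 + -8 + 6
= -6

-6


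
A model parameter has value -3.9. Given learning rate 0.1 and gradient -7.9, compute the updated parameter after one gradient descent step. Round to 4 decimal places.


w_new = w_old - lr * gradient
= -3.9 - 0.1 * -7.9
= -3.9 - (-0.79)
= -3.1100

-3.1100


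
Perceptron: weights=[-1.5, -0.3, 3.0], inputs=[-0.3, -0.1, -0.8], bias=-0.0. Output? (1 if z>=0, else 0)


z = w . x + b
= -1.5*-0.3 + -0.3*-0.1 + 3.0*-0.8 + -0.0
= 0.45 + 0.03 + -2.4 + -0.0
= -1.92 + -0.0
= -1.92
Since z = -1.92 < 0, output = 0

0


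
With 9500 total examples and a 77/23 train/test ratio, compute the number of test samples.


Train samples = 9500 * 77% = 7315
Test samples = 9500 - 7315
= 2185

2185


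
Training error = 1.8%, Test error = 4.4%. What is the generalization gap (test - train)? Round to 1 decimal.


Generalization gap = test_error - train_error
= 4.4 - 1.8
= 2.6%
A moderate gap.

2.6


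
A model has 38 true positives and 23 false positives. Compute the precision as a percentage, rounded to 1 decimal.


Precision = TP / (TP + FP) * 100
= 38 / (38 + 23)
= 38 / 61
= 0.623
= 62.3%

62.3


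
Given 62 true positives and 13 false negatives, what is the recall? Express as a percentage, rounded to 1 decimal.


Recall = TP / (TP + FN) * 100
= 62 / (62 + 13)
= 62 / 75
= 0.8267
= 82.7%

82.7


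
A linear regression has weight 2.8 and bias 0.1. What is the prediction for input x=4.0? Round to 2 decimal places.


y = 2.8 * 4.0 + (0.1)
= 11.2 + (0.1)
= 11.30

11.30


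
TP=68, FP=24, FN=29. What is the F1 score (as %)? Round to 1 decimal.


Precision = TP / (TP + FP) = 68 / 92 = 0.7391
Recall = TP / (TP + FN) = 68 / 97 = 0.701
F1 = 2 * P * R / (P + R)
= 2 * 0.7391 * 0.701 / (0.7391 + 0.701)
= 1.0363 / 1.4402
= 0.7196
As percentage: 72.0%

72.0


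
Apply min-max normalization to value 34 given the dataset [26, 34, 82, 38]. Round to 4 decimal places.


Min = 26, Max = 82
Range = 82 - 26 = 56
Scaled = (x - min) / (max - min)
= (34 - 26) / 56
= 8 / 56
= 0.1429

0.1429


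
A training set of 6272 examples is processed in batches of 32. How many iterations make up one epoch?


Iterations per epoch = dataset_size / batch_size
= 6272 / 32
= 196

196


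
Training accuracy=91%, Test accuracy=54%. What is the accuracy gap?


Gap = train_accuracy - test_accuracy
= 91 - 54
= 37%
This large gap strongly indicates overfitting.

37


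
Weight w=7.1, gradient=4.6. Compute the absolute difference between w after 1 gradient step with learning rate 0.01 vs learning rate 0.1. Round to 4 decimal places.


With lr=0.01: w_new = 7.1 - 0.01 * 4.6 = 7.054
With lr=0.1: w_new = 7.1 - 0.1 * 4.6 = 6.64
Absolute difference = |7.054 - 6.64|
= 0.4140

0.4140


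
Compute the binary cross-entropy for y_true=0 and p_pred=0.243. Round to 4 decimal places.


For y=0: Loss = -log(1-p)
= -log(1 - 0.243)
= -log(0.757)
= -(-0.2784)
= 0.2784

0.2784


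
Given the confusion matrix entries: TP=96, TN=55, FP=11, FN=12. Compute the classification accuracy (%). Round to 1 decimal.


Accuracy = (TP + TN) / (TP + TN + FP + FN) * 100
= (96 + 55) / (96 + 55 + 11 + 12)
= 151 / 174
= 0.8678
= 86.8%

86.8


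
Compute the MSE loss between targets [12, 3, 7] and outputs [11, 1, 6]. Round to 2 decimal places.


Differences: [1, 2, 1]
Squared errors: [1, 4, 1]
Sum of squared errors = 6
MSE = 6 / 3 = 2.00

2.00


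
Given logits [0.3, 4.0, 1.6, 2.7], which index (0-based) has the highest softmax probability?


Softmax is a monotonic transformation, so it preserves the argmax.
We need to find the index of the maximum logit.
Index 0: 0.3
Index 1: 4.0
Index 2: 1.6
Index 3: 2.7
Maximum logit = 4.0 at index 1

1


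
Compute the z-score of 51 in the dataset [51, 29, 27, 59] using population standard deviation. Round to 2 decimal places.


Mean = (51 + 29 + 27 + 59) / 4 = 41.5
Variance = sum((x_i - mean)^2) / n = 190.75
Std = sqrt(190.75) = 13.8112
Z = (x - mean) / std
= (51 - 41.5) / 13.8112
= 9.5 / 13.8112
= 0.69

0.69


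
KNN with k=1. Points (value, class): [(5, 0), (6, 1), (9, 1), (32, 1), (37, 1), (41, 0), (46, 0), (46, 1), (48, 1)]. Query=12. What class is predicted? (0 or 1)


Distances from query 12:
Point 9 (class 1): distance = 3
K=1 nearest neighbors: classes = [1]
Votes for class 1: 1 / 1
Majority vote => class 1

1


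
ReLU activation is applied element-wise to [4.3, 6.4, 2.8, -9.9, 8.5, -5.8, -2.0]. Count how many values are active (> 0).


ReLU(x) = max(0, x) for each element:
ReLU(4.3) = 4.3
ReLU(6.4) = 6.4
ReLU(2.8) = 2.8
ReLU(-9.9) = 0
ReLU(8.5) = 8.5
ReLU(-5.8) = 0
ReLU(-2.0) = 0
Active neurons (>0): 4

4


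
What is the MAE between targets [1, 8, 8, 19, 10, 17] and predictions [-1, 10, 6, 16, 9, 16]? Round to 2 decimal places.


Absolute errors: [2, 2, 2, 3, 1, 1]
Sum of absolute errors = 11
MAE = 11 / 6 = 1.83

1.83


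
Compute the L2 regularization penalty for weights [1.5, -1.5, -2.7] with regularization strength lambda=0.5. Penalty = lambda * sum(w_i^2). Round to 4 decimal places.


Squaring each weight:
1.5^2 = 2.25
(-1.5)^2 = 2.25
(-2.7)^2 = 7.29
Sum of squares = 11.79
Penalty = 0.5 * 11.79 = 5.8950

5.8950


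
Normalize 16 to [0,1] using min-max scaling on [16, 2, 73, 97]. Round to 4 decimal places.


Min = 2, Max = 97
Range = 97 - 2 = 95
Scaled = (x - min) / (max - min)
= (16 - 2) / 95
= 14 / 95
= 0.1474

0.1474


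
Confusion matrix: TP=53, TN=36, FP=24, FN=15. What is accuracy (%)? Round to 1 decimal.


Accuracy = (TP + TN) / (TP + TN + FP + FN) * 100
= (53 + 36) / (53 + 36 + 24 + 15)
= 89 / 128
= 0.6953
= 69.5%

69.5


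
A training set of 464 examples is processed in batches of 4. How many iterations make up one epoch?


Iterations per epoch = dataset_size / batch_size
= 464 / 4
= 116

116


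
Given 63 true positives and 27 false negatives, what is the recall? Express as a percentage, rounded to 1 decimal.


Recall = TP / (TP + FN) * 100
= 63 / (63 + 27)
= 63 / 90
= 0.7
= 70.0%

70.0


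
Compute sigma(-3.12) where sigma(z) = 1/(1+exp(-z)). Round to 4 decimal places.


sigmoid(z) = 1 / (1 + exp(-z))
exp(-(-3.12)) = exp(3.12) = 22.6464
1 + 22.6464 = 23.6464
1 / 23.6464 = 0.0423

0.0423


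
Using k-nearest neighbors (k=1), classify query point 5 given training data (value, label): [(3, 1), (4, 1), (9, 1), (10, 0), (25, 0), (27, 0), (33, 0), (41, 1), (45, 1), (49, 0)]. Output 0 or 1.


Distances from query 5:
Point 4 (class 1): distance = 1
K=1 nearest neighbors: classes = [1]
Votes for class 1: 1 / 1
Majority vote => class 1

1


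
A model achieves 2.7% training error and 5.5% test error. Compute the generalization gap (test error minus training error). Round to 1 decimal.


Generalization gap = test_error - train_error
= 5.5 - 2.7
= 2.8%
A moderate gap.

2.8


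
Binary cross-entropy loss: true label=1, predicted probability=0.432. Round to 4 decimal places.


For y=1: Loss = -log(p)
= -log(0.432)
= -(-0.8393)
= 0.8393

0.8393


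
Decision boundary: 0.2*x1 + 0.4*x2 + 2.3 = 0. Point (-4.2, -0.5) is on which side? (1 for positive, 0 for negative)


Compute 0.2 * -4.2 + 0.4 * -0.5 + 2.3
= -0.84 + -0.2 + 2.3
= 1.26
Since 1.26 >= 0, the point is on the positive side.

1


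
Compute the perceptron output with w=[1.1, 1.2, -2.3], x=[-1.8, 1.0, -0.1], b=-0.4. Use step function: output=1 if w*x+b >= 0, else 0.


z = w . x + b
= 1.1*-1.8 + 1.2*1.0 + -2.3*-0.1 + -0.4
= -1.98 + 1.2 + 0.23 + -0.4
= -0.55 + -0.4
= -0.95
Since z = -0.95 < 0, output = 0

0


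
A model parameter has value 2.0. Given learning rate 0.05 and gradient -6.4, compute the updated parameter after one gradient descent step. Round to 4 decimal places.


w_new = w_old - lr * gradient
= 2.0 - 0.05 * -6.4
= 2.0 - (-0.32)
= 2.3200

2.3200


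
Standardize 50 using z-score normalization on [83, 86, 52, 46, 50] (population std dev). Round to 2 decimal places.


Mean = (83 + 86 + 52 + 46 + 50) / 5 = 63.4
Variance = sum((x_i - mean)^2) / n = 301.44
Std = sqrt(301.44) = 17.362
Z = (x - mean) / std
= (50 - 63.4) / 17.362
= -13.4 / 17.362
= -0.77

-0.77


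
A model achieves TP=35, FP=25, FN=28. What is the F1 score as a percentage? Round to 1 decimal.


Precision = TP / (TP + FP) = 35 / 60 = 0.5833
Recall = TP / (TP + FN) = 35 / 63 = 0.5556
F1 = 2 * P * R / (P + R)
= 2 * 0.5833 * 0.5556 / (0.5833 + 0.5556)
= 0.6481 / 1.1389
= 0.5691
As percentage: 56.9%

56.9


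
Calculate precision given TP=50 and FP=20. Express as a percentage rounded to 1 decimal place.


Precision = TP / (TP + FP) * 100
= 50 / (50 + 20)
= 50 / 70
= 0.7143
= 71.4%

71.4


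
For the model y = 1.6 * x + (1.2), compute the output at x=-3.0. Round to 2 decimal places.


y = 1.6 * -3.0 + (1.2)
= -4.8 + (1.2)
= -3.60

-3.60


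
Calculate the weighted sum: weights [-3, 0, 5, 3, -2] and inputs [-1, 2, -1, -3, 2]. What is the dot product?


Element-wise products:
-3 * -1 = 3
0 * 2 = 0
5 * -1 = -5
3 * -3 = -9
-2 * 2 = -4
Sum = 3 + 0 + -5 + -9 + -4
= -15

-15


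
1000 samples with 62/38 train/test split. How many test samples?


Train samples = 1000 * 62% = 620
Test samples = 1000 - 620
= 380

380


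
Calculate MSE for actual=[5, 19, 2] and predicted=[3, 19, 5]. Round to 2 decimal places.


Differences: [2, 0, -3]
Squared errors: [4, 0, 9]
Sum of squared errors = 13
MSE = 13 / 3 = 4.33

4.33


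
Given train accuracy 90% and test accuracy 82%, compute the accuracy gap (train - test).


Gap = train_accuracy - test_accuracy
= 90 - 82
= 8%
This moderate gap may indicate mild overfitting.

8


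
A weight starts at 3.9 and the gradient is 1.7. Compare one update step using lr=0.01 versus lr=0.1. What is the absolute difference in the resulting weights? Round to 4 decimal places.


With lr=0.01: w_new = 3.9 - 0.01 * 1.7 = 3.883
With lr=0.1: w_new = 3.9 - 0.1 * 1.7 = 3.73
Absolute difference = |3.883 - 3.73|
= 0.1530

0.1530


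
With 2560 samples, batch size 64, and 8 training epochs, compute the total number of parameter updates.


Iterations per epoch = 2560 / 64 = 40
Total updates = iterations_per_epoch * epochs
= 40 * 8
= 320

320


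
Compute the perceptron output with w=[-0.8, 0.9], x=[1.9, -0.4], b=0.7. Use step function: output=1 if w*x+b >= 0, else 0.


z = w . x + b
= -0.8*1.9 + 0.9*-0.4 + 0.7
= -1.52 + -0.36 + 0.7
= -1.88 + 0.7
= -1.18
Since z = -1.18 < 0, output = 0

0


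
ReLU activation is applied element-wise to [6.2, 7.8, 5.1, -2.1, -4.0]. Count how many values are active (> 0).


ReLU(x) = max(0, x) for each element:
ReLU(6.2) = 6.2
ReLU(7.8) = 7.8
ReLU(5.1) = 5.1
ReLU(-2.1) = 0
ReLU(-4.0) = 0
Active neurons (>0): 3

3


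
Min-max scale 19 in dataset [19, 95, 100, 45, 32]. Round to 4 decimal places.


Min = 19, Max = 100
Range = 100 - 19 = 81
Scaled = (x - min) / (max - min)
= (19 - 19) / 81
= 0 / 81
= 0.0000

0.0000


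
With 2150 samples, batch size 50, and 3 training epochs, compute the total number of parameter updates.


Iterations per epoch = 2150 / 50 = 43
Total updates = iterations_per_epoch * epochs
= 43 * 3
= 129

129


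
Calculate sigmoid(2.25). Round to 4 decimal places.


sigmoid(z) = 1 / (1 + exp(-z))
exp(-(2.25)) = exp(-2.25) = 0.1054
1 + 0.1054 = 1.1054
1 / 1.1054 = 0.9047

0.9047


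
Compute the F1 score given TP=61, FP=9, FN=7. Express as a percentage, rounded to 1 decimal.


Precision = TP / (TP + FP) = 61 / 70 = 0.8714
Recall = TP / (TP + FN) = 61 / 68 = 0.8971
F1 = 2 * P * R / (P + R)
= 2 * 0.8714 * 0.8971 / (0.8714 + 0.8971)
= 1.5634 / 1.7685
= 0.8841
As percentage: 88.4%

88.4


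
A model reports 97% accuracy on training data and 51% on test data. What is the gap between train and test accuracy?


Gap = train_accuracy - test_accuracy
= 97 - 51
= 46%
This large gap strongly indicates overfitting.

46


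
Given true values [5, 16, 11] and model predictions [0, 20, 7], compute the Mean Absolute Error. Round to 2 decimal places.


Absolute errors: [5, 4, 4]
Sum of absolute errors = 13
MAE = 13 / 3 = 4.33

4.33


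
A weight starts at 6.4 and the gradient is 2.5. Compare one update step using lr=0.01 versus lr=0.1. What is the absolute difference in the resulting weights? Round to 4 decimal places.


With lr=0.01: w_new = 6.4 - 0.01 * 2.5 = 6.375
With lr=0.1: w_new = 6.4 - 0.1 * 2.5 = 6.15
Absolute difference = |6.375 - 6.15|
= 0.2250

0.2250


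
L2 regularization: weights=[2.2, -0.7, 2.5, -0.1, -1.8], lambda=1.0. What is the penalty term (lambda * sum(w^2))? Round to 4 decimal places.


Squaring each weight:
2.2^2 = 4.84
(-0.7)^2 = 0.49
2.5^2 = 6.25
(-0.1)^2 = 0.01
(-1.8)^2 = 3.24
Sum of squares = 14.83
Penalty = 1.0 * 14.83 = 14.8300

14.8300


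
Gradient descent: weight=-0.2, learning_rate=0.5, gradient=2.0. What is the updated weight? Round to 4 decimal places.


w_new = w_old - lr * gradient
= -0.2 - 0.5 * 2.0
= -0.2 - (1.0)
= -1.2000

-1.2000


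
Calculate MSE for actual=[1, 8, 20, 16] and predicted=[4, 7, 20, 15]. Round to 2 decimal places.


Differences: [-3, 1, 0, 1]
Squared errors: [9, 1, 0, 1]
Sum of squared errors = 11
MSE = 11 / 4 = 2.75

2.75


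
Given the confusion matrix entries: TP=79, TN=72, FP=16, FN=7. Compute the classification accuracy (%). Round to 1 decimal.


Accuracy = (TP + TN) / (TP + TN + FP + FN) * 100
= (79 + 72) / (79 + 72 + 16 + 7)
= 151 / 174
= 0.8678
= 86.8%

86.8


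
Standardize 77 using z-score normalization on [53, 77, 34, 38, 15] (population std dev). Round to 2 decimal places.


Mean = (53 + 77 + 34 + 38 + 15) / 5 = 43.4
Variance = sum((x_i - mean)^2) / n = 429.04
Std = sqrt(429.04) = 20.7133
Z = (x - mean) / std
= (77 - 43.4) / 20.7133
= 33.6 / 20.7133
= 1.62

1.62


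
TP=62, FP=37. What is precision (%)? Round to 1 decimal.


Precision = TP / (TP + FP) * 100
= 62 / (62 + 37)
= 62 / 99
= 0.6263
= 62.6%

62.6


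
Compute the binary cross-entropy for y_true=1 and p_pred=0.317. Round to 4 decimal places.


For y=1: Loss = -log(p)
= -log(0.317)
= -(-1.1489)
= 1.1489

1.1489


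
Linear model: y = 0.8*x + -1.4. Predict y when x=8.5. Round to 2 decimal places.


y = 0.8 * 8.5 + (-1.4)
= 6.8 + (-1.4)
= 5.40

5.40


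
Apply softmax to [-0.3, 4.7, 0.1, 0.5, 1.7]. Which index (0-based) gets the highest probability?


Softmax is a monotonic transformation, so it preserves the argmax.
We need to find the index of the maximum logit.
Index 0: -0.3
Index 1: 4.7
Index 2: 0.1
Index 3: 0.5
Index 4: 1.7
Maximum logit = 4.7 at index 1

1


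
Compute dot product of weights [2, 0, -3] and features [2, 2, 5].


Element-wise products:
2 * 2 = 4
0 * 2 = 0
-3 * 5 = -15
Sum = 4 + 0 + -15
= -11

-11


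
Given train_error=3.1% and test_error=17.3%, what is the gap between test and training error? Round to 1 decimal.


Generalization gap = test_error - train_error
= 17.3 - 3.1
= 14.2%
A large gap suggests overfitting.

14.2


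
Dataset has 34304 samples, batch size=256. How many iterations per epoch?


Iterations per epoch = dataset_size / batch_size
= 34304 / 256
= 134

134


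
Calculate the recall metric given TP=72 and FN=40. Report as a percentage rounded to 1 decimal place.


Recall = TP / (TP + FN) * 100
= 72 / (72 + 40)
= 72 / 112
= 0.6429
= 64.3%

64.3


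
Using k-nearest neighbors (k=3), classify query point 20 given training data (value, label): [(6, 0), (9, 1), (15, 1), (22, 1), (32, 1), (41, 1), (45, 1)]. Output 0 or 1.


Distances from query 20:
Point 22 (class 1): distance = 2
Point 15 (class 1): distance = 5
Point 9 (class 1): distance = 11
K=3 nearest neighbors: classes = [1, 1, 1]
Votes for class 1: 3 / 3
Majority vote => class 1

1
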